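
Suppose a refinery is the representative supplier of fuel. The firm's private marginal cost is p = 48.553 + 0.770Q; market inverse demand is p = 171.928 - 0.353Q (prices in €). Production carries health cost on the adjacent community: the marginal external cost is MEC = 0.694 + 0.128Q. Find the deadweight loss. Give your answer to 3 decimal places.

DWL = €87.030

Market equilibrium (private): 48.553 + 0.770Q = 171.928 - 0.353Q → Q_m = 109.8620.
Social marginal cost = private MC + MEC = 49.247 + 0.898Q.
Set SMC = demand: 49.247 + 0.898Q = 171.928 - 0.353Q → Q* = 98.0663.
The loss is the area between SMC and demand from Q* to Q_m; with linear curves that's a triangle of height MEC(Q_m).
DWL = ½ × 11.7957 × 14.7563 = 87.0304.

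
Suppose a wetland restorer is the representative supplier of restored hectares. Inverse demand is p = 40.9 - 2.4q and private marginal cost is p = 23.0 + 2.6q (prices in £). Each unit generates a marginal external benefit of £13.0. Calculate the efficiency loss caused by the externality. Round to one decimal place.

Market equilibrium (private): 23.0 + 2.6q = 40.9 - 2.4q → q_m = 3.5800.
Social marginal cost = private MC − MEB = 10.0 + 2.6q.
Set SMC = demand: 10.0 + 2.6q = 40.9 - 2.4q → q* = 6.1800.
Height of the DWL triangle at q_m is demand(q_m) − SMC(q_m) = MEB(q_m) = 13.0000.
DWL = ½ × 2.6000 × 13.0000 = 16.9000.

DWL = £16.9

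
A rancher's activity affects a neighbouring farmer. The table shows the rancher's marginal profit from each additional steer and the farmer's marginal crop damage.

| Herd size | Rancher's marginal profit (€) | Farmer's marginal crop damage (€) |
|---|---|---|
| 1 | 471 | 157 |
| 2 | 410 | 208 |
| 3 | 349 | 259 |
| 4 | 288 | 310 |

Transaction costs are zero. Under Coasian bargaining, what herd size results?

3

Bargaining reaches the level where marginal profit last exceeds marginal crop damage.
That holds through level 3 (349 ≥ 259) but not at 4 (288 < 310).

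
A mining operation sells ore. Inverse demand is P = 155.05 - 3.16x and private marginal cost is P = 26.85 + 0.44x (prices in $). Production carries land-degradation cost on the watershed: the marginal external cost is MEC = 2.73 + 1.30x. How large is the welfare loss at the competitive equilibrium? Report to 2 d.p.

DWL = $245.24

Market equilibrium (private): 26.85 + 0.44x = 155.05 - 3.16x → x_m = 35.6111.
Social marginal cost = private MC + MEC = 29.58 + 1.74x.
Set SMC = demand: 29.58 + 1.74x = 155.05 - 3.16x → x* = 25.6061.
Height of the DWL triangle at x_m is SMC(x_m) − demand(x_m) = MEC(x_m) = 49.0244.
DWL = ½ × 10.0050 × 49.0244 = 245.2446.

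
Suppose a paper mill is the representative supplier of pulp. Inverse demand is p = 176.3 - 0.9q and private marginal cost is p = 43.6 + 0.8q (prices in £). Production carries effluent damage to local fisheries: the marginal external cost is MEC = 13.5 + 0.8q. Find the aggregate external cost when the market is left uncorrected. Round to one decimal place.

Market equilibrium (private): 43.6 + 0.8q = 176.3 - 0.9q → q_m = 78.0588.
Total external cost = ∫₀^{q_m} (13.5 + 0.8q) dq = 13.5×78.0588 + ½×0.8×78.0588² = 3491.0643.

£3491.1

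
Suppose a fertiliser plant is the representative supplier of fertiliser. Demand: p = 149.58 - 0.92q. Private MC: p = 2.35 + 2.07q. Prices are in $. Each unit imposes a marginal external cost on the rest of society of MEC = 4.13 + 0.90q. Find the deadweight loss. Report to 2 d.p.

Market equilibrium (private): 2.35 + 2.07q = 149.58 - 0.92q → q_m = 49.2408.
Social marginal cost = private MC + MEC = 6.48 + 2.97q.
Set SMC = demand: 6.48 + 2.97q = 149.58 - 0.92q → q* = 36.7866.
The loss is the area between SMC and demand from q* to q_m; with linear curves that's a triangle of height MEC(q_m).
DWL = ½ × 12.4542 × 48.4467 = 301.6824.

DWL = $301.68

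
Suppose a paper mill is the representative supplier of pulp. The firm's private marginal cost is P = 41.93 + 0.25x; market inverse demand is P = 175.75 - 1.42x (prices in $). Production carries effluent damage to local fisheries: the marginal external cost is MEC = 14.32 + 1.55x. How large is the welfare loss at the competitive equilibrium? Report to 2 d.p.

DWL = $2979.65

Market equilibrium (private): 41.93 + 0.25x = 175.75 - 1.42x → x_m = 80.1317.
Social marginal cost = private MC + MEC = 56.25 + 1.80x.
Set SMC = demand: 56.25 + 1.80x = 175.75 - 1.42x → x* = 37.1118.
Between x* and x_m the wedge SMC − demand runs linearly from 0 to MEC(x_m), so the loss is a triangle.
DWL = ½ × 43.0199 × 138.5242 = 2979.6486.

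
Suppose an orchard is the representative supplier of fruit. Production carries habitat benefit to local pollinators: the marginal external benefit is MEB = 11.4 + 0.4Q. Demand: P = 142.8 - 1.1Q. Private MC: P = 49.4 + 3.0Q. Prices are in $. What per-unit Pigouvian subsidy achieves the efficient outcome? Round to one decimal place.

subsidy = $22.7 per unit

Social marginal cost = private MC − MEB = 38.0 + 2.6Q.
Set SMC = demand: 38.0 + 2.6Q = 142.8 - 1.1Q → Q* = 28.3243.
The Pigouvian subsidy equals MEB at Q*: 11.4 + 0.4×28.3243 = 22.7297.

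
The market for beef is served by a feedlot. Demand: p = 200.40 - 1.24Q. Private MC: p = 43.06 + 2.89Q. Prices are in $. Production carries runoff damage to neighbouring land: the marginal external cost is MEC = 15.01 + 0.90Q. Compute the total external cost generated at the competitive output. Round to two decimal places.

Market equilibrium (private): 43.06 + 2.89Q = 200.40 - 1.24Q → Q_m = 38.0969.
Total external cost = ∫₀^{Q_m} (15.01 + 0.90Q) dQ = 15.01×38.0969 + ½×0.90×38.0969² = 1224.9527.

$1224.95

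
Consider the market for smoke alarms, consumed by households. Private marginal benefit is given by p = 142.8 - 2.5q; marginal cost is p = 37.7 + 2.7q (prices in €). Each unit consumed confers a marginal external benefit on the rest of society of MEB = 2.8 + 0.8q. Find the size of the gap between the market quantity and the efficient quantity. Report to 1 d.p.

4.3 units

Market equilibrium (private): 37.7 + 2.7q = 142.8 - 2.5q → q_m = 20.2115.
Social marginal benefit = demand + MEB = 145.6 - 1.7q.
Set SMB = MC: 145.6 - 1.7q = 37.7 + 2.7q → q* = 24.5227.
Gap = |20.2115 − 24.5227| = 4.3112.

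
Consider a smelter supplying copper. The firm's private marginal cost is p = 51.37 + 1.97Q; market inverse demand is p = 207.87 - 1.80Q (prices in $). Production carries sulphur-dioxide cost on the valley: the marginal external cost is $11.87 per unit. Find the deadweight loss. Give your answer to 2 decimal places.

DWL = $18.69

Market equilibrium (private): 51.37 + 1.97Q = 207.87 - 1.80Q → Q_m = 41.5119.
Social marginal cost = private MC + MEC = 63.24 + 1.97Q.
Set SMC = demand: 63.24 + 1.97Q = 207.87 - 1.80Q → Q* = 38.3634.
Height of the DWL triangle at Q_m is SMC(Q_m) − demand(Q_m) = MEC(Q_m) = 11.8700.
DWL = ½ × 3.1485 × 11.8700 = 18.6863.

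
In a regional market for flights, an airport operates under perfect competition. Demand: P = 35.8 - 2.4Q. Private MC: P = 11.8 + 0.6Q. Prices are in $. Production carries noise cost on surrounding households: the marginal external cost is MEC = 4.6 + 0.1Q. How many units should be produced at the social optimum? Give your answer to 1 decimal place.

Q* = 6.3

Social marginal cost = private MC + MEC = 16.4 + 0.7Q.
Set SMC = demand: 16.4 + 0.7Q = 35.8 - 2.4Q → Q* = 6.2581.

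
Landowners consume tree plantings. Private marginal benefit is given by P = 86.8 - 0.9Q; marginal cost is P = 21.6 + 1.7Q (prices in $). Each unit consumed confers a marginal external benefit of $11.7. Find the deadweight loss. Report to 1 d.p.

DWL = $26.3

Market equilibrium (private): 21.6 + 1.7Q = 86.8 - 0.9Q → Q_m = 25.0769.
Social marginal benefit = demand + MEB = 98.5 - 0.9Q.
Set SMB = MC: 98.5 - 0.9Q = 21.6 + 1.7Q → Q* = 29.5769.
Between Q* and Q_m the wedge SMB − MC runs linearly from 0 to MEB(Q_m), so the loss is a triangle.
DWL = ½ × 4.5000 × 11.7000 = 26.3250.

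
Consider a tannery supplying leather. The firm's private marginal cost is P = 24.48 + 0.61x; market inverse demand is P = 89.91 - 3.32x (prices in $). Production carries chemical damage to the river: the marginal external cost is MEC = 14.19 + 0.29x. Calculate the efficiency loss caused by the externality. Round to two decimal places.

Market equilibrium (private): 24.48 + 0.61x = 89.91 - 3.32x → x_m = 16.6489.
Social marginal cost = private MC + MEC = 38.67 + 0.90x.
Set SMC = demand: 38.67 + 0.90x = 89.91 - 3.32x → x* = 12.1422.
The loss is the area between SMC and demand from x* to x_m; with linear curves that's a triangle of height MEC(x_m).
DWL = ½ × 4.5067 × 19.0182 = 42.8547.

DWL = $42.85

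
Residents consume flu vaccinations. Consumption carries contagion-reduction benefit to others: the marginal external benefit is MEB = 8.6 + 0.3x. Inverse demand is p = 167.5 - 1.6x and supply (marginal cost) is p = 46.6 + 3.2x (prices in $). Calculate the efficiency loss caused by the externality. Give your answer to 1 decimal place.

DWL = $29.0

Market equilibrium (private): 46.6 + 3.2x = 167.5 - 1.6x → x_m = 25.1875.
Social marginal benefit = demand + MEB = 176.1 - 1.3x.
Set SMB = MC: 176.1 - 1.3x = 46.6 + 3.2x → x* = 28.7778.
The loss is the area between SMB and MC from x* to x_m; with linear curves that's a triangle of height MEB(x_m).
DWL = ½ × 3.5903 × 16.1563 = 29.0030.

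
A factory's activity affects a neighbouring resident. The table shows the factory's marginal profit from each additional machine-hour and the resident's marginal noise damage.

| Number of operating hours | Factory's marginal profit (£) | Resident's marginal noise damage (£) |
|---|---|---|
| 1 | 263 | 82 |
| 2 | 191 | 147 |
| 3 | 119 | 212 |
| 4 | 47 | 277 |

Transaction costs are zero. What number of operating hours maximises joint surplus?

Bargaining reaches the level where marginal profit last exceeds marginal noise damage.
That holds through level 2 (191 ≥ 147) but not at 3 (119 < 212).

2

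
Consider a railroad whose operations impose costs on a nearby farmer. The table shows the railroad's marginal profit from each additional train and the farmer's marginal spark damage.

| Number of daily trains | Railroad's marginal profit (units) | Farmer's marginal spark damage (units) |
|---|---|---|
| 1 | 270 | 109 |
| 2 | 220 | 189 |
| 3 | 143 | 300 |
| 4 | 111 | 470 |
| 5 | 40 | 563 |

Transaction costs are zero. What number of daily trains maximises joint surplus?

2

Bargaining reaches the level where marginal profit last exceeds marginal spark damage.
That holds through level 2 (220 ≥ 189) but not at 3 (143 < 300).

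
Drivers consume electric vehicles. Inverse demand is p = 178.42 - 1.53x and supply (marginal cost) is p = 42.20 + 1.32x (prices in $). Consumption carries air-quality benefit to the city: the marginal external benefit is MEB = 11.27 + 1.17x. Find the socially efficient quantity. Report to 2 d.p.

x* = 87.79

Social marginal benefit = demand + MEB = 189.69 - 0.36x.
Set SMB = MC: 189.69 - 0.36x = 42.20 + 1.32x → x* = 87.7917.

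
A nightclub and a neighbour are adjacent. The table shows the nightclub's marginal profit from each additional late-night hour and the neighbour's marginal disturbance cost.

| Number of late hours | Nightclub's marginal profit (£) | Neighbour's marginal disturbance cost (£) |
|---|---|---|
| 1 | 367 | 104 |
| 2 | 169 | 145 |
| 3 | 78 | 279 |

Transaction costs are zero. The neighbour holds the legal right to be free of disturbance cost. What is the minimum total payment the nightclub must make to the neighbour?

Efficient level: marginal profit ≥ marginal disturbance cost through level 2, so k* = 2.
With the neighbour holding the right, the nightclub must at least compensate total damage at k*: 104 + 145 = 249.

£249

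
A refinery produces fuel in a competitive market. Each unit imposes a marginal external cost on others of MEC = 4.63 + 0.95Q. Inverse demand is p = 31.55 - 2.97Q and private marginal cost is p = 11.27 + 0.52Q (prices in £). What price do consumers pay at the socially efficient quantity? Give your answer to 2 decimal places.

P = £21.08

Social marginal cost = private MC + MEC = 15.90 + 1.47Q.
Set SMC = demand: 15.90 + 1.47Q = 31.55 - 2.97Q → Q* = 3.5248.
Consumer price on the demand curve at Q*: 31.55 − 2.97×3.5248 = 21.0813.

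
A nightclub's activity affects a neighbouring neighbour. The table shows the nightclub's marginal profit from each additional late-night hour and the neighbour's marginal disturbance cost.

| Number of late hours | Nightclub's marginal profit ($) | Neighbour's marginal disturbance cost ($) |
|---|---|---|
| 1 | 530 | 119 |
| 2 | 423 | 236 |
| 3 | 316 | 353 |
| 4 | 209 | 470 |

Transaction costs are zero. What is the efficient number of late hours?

2

Bargaining reaches the level where marginal profit last exceeds marginal disturbance cost.
That holds through level 2 (423 ≥ 236) but not at 3 (316 < 353).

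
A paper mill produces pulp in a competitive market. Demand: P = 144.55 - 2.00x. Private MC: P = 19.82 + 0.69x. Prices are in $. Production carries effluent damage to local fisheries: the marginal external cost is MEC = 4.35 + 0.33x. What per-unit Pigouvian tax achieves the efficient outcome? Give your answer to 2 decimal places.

tax = $17.50 per unit

Social marginal cost = private MC + MEC = 24.17 + 1.02x.
Set SMC = demand: 24.17 + 1.02x = 144.55 - 2.00x → x* = 39.8609.
The Pigouvian tax equals MEC at x*: 4.35 + 0.33×39.8609 = 17.5041.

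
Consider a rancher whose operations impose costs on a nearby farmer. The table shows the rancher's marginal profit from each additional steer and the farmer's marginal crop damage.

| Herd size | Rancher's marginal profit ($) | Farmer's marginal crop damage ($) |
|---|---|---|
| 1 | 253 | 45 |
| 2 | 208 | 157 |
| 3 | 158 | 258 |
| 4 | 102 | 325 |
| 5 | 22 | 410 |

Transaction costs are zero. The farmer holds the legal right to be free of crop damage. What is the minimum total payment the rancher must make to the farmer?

$202

Efficient level: marginal profit ≥ marginal crop damage through level 2, so k* = 2.
With the farmer holding the right, the rancher must at least compensate total damage at k*: 45 + 157 = 202.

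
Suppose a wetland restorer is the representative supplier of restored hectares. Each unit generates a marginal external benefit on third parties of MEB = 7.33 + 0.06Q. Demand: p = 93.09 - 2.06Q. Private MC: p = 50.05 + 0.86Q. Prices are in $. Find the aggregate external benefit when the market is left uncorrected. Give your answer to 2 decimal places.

$114.56

Market equilibrium (private): 50.05 + 0.86Q = 93.09 - 2.06Q → Q_m = 14.7397.
Total external benefit = ∫₀^{Q_m} (7.33 + 0.06Q) dQ = 7.33×14.7397 + ½×0.06×14.7397² = 114.5598.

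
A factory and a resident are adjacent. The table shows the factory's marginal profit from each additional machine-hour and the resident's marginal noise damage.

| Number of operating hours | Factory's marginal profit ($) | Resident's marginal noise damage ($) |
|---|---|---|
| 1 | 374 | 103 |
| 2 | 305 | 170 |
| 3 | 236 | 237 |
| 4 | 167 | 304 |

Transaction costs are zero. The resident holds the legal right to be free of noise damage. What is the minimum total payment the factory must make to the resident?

Efficient level: marginal profit ≥ marginal noise damage through level 2, so k* = 2.
With the resident holding the right, the factory must at least compensate total damage at k*: 103 + 170 = 273.

$273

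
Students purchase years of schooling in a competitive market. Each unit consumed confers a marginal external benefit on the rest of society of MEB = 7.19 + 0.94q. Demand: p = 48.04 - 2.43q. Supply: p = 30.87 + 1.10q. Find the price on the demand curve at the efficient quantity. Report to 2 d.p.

Social marginal benefit = demand + MEB = 55.23 - 1.49q.
Set SMB = MC: 55.23 - 1.49q = 30.87 + 1.10q → q* = 9.4054.
Consumer price on the demand curve at q*: 48.04 − 2.43×9.4054 = 25.1849.

P = 25.18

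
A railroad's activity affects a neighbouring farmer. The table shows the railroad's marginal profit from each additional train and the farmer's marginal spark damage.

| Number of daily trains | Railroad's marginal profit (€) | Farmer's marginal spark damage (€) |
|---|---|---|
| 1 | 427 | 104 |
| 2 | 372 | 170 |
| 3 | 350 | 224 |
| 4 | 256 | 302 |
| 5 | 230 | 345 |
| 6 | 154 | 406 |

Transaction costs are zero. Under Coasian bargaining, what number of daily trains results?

Bargaining reaches the level where marginal profit last exceeds marginal spark damage.
That holds through level 3 (350 ≥ 224) but not at 4 (256 < 302).

3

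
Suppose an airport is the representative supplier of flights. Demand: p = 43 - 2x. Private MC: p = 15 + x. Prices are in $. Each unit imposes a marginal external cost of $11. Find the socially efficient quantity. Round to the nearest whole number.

Social marginal cost = private MC + MEC = 26 + x.
Set SMC = demand: 26 + x = 43 - 2x → x* = 5.6667.

x* = 6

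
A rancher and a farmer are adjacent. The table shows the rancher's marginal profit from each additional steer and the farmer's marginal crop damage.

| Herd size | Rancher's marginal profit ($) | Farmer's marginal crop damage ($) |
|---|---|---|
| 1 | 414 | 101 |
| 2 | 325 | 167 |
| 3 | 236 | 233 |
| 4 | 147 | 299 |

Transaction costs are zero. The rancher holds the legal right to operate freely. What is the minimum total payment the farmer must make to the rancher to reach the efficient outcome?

$147

Left alone the rancher would choose level 4 (marginal profit stays positive).
Efficient level: k* = 3 (marginal profit ≥ marginal crop damage through 3).
The farmer must at least cover the rancher's forgone profit from cutting 4→3: 147 = 147.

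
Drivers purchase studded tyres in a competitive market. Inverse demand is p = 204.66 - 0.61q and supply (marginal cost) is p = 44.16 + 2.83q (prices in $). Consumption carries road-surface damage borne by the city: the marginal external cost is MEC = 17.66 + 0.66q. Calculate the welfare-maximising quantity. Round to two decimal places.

Social marginal benefit = demand − MEC = 187.00 - 1.27q.
Set SMB = MC: 187.00 - 1.27q = 44.16 + 2.83q → q* = 34.8390.

q* = 34.84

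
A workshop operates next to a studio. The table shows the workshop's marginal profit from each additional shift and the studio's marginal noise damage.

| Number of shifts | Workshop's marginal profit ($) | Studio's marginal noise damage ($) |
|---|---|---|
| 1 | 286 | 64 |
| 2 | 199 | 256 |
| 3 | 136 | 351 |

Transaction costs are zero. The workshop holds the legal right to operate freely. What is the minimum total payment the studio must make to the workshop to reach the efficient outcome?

$335

Left alone the workshop would choose level 3 (marginal profit stays positive).
Efficient level: k* = 1 (marginal profit ≥ marginal noise damage through 1).
The studio must at least cover the workshop's forgone profit from cutting 3→1: 199 + 136 = 335.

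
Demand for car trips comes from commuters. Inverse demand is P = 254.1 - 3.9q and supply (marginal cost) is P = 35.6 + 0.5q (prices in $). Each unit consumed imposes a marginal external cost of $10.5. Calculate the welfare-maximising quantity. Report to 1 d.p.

q* = 47.3

Social marginal benefit = demand − MEC = 243.6 - 3.9q.
Set SMB = MC: 243.6 - 3.9q = 35.6 + 0.5q → q* = 47.2727.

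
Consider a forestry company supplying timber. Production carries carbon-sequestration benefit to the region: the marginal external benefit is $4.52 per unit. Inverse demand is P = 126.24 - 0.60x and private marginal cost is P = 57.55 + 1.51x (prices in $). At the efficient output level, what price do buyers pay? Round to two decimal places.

Social marginal cost = private MC − MEB = 53.03 + 1.51x.
Set SMC = demand: 53.03 + 1.51x = 126.24 - 0.60x → x* = 34.6967.
Consumer price on the demand curve at x*: 126.24 − 0.60×34.6967 = 105.4220.

P = $105.42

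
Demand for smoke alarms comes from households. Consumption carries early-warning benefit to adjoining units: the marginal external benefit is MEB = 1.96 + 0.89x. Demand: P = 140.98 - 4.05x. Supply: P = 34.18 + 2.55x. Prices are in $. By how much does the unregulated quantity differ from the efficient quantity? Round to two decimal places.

2.87 units

Market equilibrium (private): 34.18 + 2.55x = 140.98 - 4.05x → x_m = 16.1818.
Social marginal benefit = demand + MEB = 142.94 - 3.16x.
Set SMB = MC: 142.94 - 3.16x = 34.18 + 2.55x → x* = 19.0473.
Gap = |16.1818 − 19.0473| = 2.8655.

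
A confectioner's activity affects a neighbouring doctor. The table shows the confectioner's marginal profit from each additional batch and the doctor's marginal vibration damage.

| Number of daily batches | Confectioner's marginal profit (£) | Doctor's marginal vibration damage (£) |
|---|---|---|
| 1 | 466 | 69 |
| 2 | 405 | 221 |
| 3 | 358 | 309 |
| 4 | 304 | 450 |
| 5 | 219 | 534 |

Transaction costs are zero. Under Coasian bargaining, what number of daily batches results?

Bargaining reaches the level where marginal profit last exceeds marginal vibration damage.
That holds through level 3 (358 ≥ 309) but not at 4 (304 < 450).

3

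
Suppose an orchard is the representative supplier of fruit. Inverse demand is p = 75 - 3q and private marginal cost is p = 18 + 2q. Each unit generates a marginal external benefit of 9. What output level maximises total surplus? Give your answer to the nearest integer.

Social marginal cost = private MC − MEB = 9 + 2q.
Set SMC = demand: 9 + 2q = 75 - 3q → q* = 13.2000.

q* = 13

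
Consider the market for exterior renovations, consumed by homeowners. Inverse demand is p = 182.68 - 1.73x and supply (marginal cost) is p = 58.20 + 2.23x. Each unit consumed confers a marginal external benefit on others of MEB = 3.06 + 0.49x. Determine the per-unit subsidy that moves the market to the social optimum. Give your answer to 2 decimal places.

subsidy = 21.07 per unit

Social marginal benefit = demand + MEB = 185.74 - 1.24x.
Set SMB = MC: 185.74 - 1.24x = 58.20 + 2.23x → x* = 36.7550.
The Pigouvian subsidy equals MEB at x*: 3.06 + 0.49×36.7550 = 21.0700.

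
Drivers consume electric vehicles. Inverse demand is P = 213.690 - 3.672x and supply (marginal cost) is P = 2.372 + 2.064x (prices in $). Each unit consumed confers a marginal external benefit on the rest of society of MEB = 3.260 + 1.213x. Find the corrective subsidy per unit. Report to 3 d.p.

subsidy = $60.807 per unit

Social marginal benefit = demand + MEB = 216.950 - 2.459x.
Set SMB = MC: 216.950 - 2.459x = 2.372 + 2.064x → x* = 47.4415.
The Pigouvian subsidy equals MEB at x*: 3.260 + 1.213×47.4415 = 60.8065.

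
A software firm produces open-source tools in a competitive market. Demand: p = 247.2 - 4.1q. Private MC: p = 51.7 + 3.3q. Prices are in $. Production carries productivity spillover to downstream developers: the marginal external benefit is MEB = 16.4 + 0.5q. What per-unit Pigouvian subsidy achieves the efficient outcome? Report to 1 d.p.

subsidy = $31.8 per unit

Social marginal cost = private MC − MEB = 35.3 + 2.8q.
Set SMC = demand: 35.3 + 2.8q = 247.2 - 4.1q → q* = 30.7101.
The Pigouvian subsidy equals MEB at q*: 16.4 + 0.5×30.7101 = 31.7551.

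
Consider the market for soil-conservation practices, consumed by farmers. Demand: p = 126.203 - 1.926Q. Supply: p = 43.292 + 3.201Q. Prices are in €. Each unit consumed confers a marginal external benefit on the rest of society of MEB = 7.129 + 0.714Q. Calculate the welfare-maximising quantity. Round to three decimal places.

Social marginal benefit = demand + MEB = 133.332 - 1.212Q.
Set SMB = MC: 133.332 - 1.212Q = 43.292 + 3.201Q → Q* = 20.4034.

Q* = 20.403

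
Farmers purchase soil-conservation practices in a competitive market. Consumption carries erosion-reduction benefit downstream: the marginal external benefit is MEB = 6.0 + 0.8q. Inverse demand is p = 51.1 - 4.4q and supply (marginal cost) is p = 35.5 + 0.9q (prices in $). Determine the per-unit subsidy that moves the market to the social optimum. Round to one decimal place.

Social marginal benefit = demand + MEB = 57.1 - 3.6q.
Set SMB = MC: 57.1 - 3.6q = 35.5 + 0.9q → q* = 4.8000.
The Pigouvian subsidy equals MEB at q*: 6.0 + 0.8×4.8000 = 9.8400.

subsidy = $9.8 per unit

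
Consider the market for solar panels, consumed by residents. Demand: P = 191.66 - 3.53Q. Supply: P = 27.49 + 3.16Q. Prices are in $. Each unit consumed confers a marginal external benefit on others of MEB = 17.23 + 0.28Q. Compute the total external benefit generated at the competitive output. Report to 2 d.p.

$507.12

Market equilibrium (private): 27.49 + 3.16Q = 191.66 - 3.53Q → Q_m = 24.5396.
Total external benefit = ∫₀^{Q_m} (17.23 + 0.28Q) dQ = 17.23×24.5396 + ½×0.28×24.5396² = 507.1242.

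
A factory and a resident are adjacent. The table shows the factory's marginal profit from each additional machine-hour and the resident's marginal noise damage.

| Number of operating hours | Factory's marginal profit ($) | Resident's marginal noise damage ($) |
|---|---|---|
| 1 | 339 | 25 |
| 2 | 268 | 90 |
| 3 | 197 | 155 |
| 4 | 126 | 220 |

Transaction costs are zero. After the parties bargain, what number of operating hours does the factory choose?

3

Bargaining reaches the level where marginal profit last exceeds marginal noise damage.
That holds through level 3 (197 ≥ 155) but not at 4 (126 < 220).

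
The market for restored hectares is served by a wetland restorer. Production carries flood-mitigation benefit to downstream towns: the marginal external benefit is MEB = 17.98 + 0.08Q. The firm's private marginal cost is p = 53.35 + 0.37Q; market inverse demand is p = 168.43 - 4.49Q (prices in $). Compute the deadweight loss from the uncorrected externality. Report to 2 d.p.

Market equilibrium (private): 53.35 + 0.37Q = 168.43 - 4.49Q → Q_m = 23.6790.
Social marginal cost = private MC − MEB = 35.37 + 0.29Q.
Set SMC = demand: 35.37 + 0.29Q = 168.43 - 4.49Q → Q* = 27.8368.
Between Q* and Q_m the wedge demand − SMC runs linearly from 0 to MEB(Q_m), so the loss is a triangle.
DWL = ½ × 4.1578 × 19.8743 = 41.3167.

DWL = $41.32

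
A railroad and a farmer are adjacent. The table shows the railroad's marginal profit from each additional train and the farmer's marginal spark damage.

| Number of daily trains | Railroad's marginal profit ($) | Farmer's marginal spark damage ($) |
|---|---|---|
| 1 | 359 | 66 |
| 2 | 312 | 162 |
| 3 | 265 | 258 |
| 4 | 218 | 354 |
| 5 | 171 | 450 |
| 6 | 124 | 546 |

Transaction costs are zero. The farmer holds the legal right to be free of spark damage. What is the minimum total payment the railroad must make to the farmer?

Efficient level: marginal profit ≥ marginal spark damage through level 3, so k* = 3.
With the farmer holding the right, the railroad must at least compensate total damage at k*: 66 + 162 + 258 = 486.

$486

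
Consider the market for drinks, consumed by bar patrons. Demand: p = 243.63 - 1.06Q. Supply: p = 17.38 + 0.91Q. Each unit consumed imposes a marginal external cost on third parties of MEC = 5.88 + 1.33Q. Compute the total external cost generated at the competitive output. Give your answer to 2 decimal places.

Market equilibrium (private): 17.38 + 0.91Q = 243.63 - 1.06Q → Q_m = 114.8477.
Total external cost = ∫₀^{Q_m} (5.88 + 1.33Q) dQ = 5.88×114.8477 + ½×1.33×114.8477² = 9446.6506.

9446.65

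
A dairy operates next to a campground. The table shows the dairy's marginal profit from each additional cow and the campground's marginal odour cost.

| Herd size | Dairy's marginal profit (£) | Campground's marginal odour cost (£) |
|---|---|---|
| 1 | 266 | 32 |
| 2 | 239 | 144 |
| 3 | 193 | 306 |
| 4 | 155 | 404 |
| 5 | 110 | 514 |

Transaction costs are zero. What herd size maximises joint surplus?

2

Bargaining reaches the level where marginal profit last exceeds marginal odour cost.
That holds through level 2 (239 ≥ 144) but not at 3 (193 < 306).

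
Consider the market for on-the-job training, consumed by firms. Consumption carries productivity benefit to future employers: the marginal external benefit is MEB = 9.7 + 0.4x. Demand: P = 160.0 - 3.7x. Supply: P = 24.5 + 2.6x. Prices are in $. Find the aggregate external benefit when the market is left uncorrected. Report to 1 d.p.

$301.1

Market equilibrium (private): 24.5 + 2.6x = 160.0 - 3.7x → x_m = 21.5079.
Total external benefit = ∫₀^{x_m} (9.7 + 0.4x) dx = 9.7×21.5079 + ½×0.4×21.5079² = 301.1446.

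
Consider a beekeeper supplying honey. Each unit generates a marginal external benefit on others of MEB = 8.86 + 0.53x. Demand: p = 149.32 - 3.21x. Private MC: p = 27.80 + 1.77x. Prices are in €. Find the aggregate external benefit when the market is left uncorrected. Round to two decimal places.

Market equilibrium (private): 27.80 + 1.77x = 149.32 - 3.21x → x_m = 24.4016.
Total external benefit = ∫₀^{x_m} (8.86 + 0.53x) dx = 8.86×24.4016 + ½×0.53×24.4016² = 373.9893.

€373.99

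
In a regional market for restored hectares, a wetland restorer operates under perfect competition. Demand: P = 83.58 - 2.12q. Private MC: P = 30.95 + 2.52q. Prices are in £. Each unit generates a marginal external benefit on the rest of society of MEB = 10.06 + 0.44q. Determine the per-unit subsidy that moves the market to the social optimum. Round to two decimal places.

subsidy = £16.63 per unit

Social marginal cost = private MC − MEB = 20.89 + 2.08q.
Set SMC = demand: 20.89 + 2.08q = 83.58 - 2.12q → q* = 14.9262.
The Pigouvian subsidy equals MEB at q*: 10.06 + 0.44×14.9262 = 16.6275.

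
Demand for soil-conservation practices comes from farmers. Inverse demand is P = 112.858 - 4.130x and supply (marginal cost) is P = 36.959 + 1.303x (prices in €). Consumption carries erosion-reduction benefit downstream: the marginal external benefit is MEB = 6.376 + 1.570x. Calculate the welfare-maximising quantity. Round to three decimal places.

x* = 21.298

Social marginal benefit = demand + MEB = 119.234 - 2.560x.
Set SMB = MC: 119.234 - 2.560x = 36.959 + 1.303x → x* = 21.2982.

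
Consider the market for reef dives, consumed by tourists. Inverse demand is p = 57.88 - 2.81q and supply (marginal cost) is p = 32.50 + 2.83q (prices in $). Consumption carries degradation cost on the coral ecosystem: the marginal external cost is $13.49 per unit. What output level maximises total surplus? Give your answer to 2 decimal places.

Social marginal benefit = demand − MEC = 44.39 - 2.81q.
Set SMB = MC: 44.39 - 2.81q = 32.50 + 2.83q → q* = 2.1082.

q* = 2.11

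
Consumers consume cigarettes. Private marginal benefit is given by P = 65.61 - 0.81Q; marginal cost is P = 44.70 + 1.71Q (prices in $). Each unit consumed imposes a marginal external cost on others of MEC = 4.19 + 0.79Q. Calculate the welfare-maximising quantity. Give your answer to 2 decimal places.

Social marginal benefit = demand − MEC = 61.42 - 1.60Q.
Set SMB = MC: 61.42 - 1.60Q = 44.70 + 1.71Q → Q* = 5.0514.

Q* = 5.05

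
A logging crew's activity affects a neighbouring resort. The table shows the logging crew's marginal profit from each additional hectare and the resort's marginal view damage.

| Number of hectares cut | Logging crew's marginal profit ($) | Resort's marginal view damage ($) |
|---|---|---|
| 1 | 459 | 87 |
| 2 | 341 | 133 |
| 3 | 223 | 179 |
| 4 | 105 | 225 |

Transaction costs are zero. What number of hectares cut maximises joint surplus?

3

Bargaining reaches the level where marginal profit last exceeds marginal view damage.
That holds through level 3 (223 ≥ 179) but not at 4 (105 < 225).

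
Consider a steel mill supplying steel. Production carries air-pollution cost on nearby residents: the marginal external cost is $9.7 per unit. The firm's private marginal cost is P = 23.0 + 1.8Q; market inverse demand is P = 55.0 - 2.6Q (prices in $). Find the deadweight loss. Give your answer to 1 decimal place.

DWL = $10.7

Market equilibrium (private): 23.0 + 1.8Q = 55.0 - 2.6Q → Q_m = 7.2727.
Social marginal cost = private MC + MEC = 32.7 + 1.8Q.
Set SMC = demand: 32.7 + 1.8Q = 55.0 - 2.6Q → Q* = 5.0682.
The loss is the area between SMC and demand from Q* to Q_m; with linear curves that's a triangle of height MEC(Q_m).
DWL = ½ × 2.2045 × 9.7000 = 10.6918.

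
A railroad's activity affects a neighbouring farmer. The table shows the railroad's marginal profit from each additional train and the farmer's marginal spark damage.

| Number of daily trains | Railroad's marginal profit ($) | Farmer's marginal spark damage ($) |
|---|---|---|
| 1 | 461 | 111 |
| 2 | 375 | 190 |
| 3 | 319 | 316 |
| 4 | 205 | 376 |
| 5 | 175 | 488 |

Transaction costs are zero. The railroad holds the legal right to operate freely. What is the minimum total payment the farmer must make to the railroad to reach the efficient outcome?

$380

Left alone the railroad would choose level 5 (marginal profit stays positive).
Efficient level: k* = 3 (marginal profit ≥ marginal spark damage through 3).
The farmer must at least cover the railroad's forgone profit from cutting 5→3: 205 + 175 = 380.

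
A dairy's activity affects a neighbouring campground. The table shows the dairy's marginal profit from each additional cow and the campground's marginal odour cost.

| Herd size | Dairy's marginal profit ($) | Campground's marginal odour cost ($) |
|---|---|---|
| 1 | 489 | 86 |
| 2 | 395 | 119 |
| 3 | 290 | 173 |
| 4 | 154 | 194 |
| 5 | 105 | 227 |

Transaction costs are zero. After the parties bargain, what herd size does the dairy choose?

Bargaining reaches the level where marginal profit last exceeds marginal odour cost.
That holds through level 3 (290 ≥ 173) but not at 4 (154 < 194).

3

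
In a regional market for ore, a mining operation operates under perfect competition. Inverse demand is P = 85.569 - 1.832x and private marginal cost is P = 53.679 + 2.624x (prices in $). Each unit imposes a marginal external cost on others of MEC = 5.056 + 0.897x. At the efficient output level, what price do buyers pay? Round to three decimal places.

Social marginal cost = private MC + MEC = 58.735 + 3.521x.
Set SMC = demand: 58.735 + 3.521x = 85.569 - 1.832x → x* = 5.0129.
Consumer price on the demand curve at x*: 85.569 − 1.832×5.0129 = 76.3854.

P = $76.385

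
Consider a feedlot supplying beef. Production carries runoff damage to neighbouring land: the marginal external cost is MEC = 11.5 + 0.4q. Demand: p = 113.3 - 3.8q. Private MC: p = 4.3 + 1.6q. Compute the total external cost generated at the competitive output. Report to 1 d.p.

313.6

Market equilibrium (private): 4.3 + 1.6q = 113.3 - 3.8q → q_m = 20.1852.
Total external cost = ∫₀^{q_m} (11.5 + 0.4q) dq = 11.5×20.1852 + ½×0.4×20.1852² = 313.6183.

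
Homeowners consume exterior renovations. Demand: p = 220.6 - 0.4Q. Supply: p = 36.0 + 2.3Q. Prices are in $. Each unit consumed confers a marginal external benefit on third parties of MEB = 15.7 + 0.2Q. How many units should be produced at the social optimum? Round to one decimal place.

Q* = 80.1

Social marginal benefit = demand + MEB = 236.3 - 0.2Q.
Set SMB = MC: 236.3 - 0.2Q = 36.0 + 2.3Q → Q* = 80.1200.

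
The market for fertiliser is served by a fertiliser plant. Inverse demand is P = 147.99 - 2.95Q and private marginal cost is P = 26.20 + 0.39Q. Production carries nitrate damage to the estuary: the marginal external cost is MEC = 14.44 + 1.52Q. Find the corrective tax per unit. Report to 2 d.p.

tax = 48.01 per unit

Social marginal cost = private MC + MEC = 40.64 + 1.91Q.
Set SMC = demand: 40.64 + 1.91Q = 147.99 - 2.95Q → Q* = 22.0885.
The Pigouvian tax equals MEC at Q*: 14.44 + 1.52×22.0885 = 48.0145.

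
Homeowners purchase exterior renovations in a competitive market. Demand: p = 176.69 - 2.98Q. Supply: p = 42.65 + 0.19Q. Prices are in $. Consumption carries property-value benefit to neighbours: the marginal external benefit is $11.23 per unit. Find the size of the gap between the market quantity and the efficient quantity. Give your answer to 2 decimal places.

Market equilibrium (private): 42.65 + 0.19Q = 176.69 - 2.98Q → Q_m = 42.2839.
Social marginal benefit = demand + MEB = 187.92 - 2.98Q.
Set SMB = MC: 187.92 - 2.98Q = 42.65 + 0.19Q → Q* = 45.8265.
Gap = |42.2839 − 45.8265| = 3.5426.

3.54 units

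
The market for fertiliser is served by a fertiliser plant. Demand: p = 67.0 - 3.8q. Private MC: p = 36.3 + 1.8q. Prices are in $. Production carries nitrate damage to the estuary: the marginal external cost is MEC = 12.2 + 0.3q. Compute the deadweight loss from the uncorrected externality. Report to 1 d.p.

Market equilibrium (private): 36.3 + 1.8q = 67.0 - 3.8q → q_m = 5.4821.
Social marginal cost = private MC + MEC = 48.5 + 2.1q.
Set SMC = demand: 48.5 + 2.1q = 67.0 - 3.8q → q* = 3.1356.
Between q* and q_m the wedge SMC − demand runs linearly from 0 to MEC(q_m), so the loss is a triangle.
DWL = ½ × 2.3465 × 13.8446 = 16.2432.

DWL = $16.2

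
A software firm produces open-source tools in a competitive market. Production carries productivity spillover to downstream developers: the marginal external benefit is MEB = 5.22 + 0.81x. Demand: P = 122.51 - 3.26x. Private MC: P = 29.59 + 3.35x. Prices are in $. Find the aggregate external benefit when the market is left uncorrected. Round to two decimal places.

$153.41

Market equilibrium (private): 29.59 + 3.35x = 122.51 - 3.26x → x_m = 14.0575.
Total external benefit = ∫₀^{x_m} (5.22 + 0.81x) dx = 5.22×14.0575 + ½×0.81×14.0575² = 153.4135.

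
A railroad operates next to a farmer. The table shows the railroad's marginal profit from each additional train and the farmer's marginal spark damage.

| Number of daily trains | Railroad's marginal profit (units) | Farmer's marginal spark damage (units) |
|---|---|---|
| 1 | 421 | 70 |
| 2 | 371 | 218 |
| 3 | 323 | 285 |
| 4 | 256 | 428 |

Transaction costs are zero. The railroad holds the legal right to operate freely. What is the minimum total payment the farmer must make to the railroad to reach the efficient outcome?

256

Left alone the railroad would choose level 4 (marginal profit stays positive).
Efficient level: k* = 3 (marginal profit ≥ marginal spark damage through 3).
The farmer must at least cover the railroad's forgone profit from cutting 4→3: 256 = 256.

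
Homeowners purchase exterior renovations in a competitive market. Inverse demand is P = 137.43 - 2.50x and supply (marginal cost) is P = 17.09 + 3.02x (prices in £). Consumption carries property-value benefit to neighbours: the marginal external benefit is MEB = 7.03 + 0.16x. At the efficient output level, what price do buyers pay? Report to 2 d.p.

Social marginal benefit = demand + MEB = 144.46 - 2.34x.
Set SMB = MC: 144.46 - 2.34x = 17.09 + 3.02x → x* = 23.7631.
Consumer price on the demand curve at x*: 137.43 − 2.50×23.7631 = 78.0223.

P = £78.02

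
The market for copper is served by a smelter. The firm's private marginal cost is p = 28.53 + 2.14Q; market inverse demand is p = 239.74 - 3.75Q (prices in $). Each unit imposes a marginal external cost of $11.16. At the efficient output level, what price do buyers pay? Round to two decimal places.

P = $112.37

Social marginal cost = private MC + MEC = 39.69 + 2.14Q.
Set SMC = demand: 39.69 + 2.14Q = 239.74 - 3.75Q → Q* = 33.9643.
Consumer price on the demand curve at Q*: 239.74 − 3.75×33.9643 = 112.3739.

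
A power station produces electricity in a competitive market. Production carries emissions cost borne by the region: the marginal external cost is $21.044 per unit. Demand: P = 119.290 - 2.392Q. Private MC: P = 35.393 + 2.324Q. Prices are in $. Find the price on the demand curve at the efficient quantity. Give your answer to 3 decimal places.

P = $87.410

Social marginal cost = private MC + MEC = 56.437 + 2.324Q.
Set SMC = demand: 56.437 + 2.324Q = 119.290 - 2.392Q → Q* = 13.3276.
Consumer price on the demand curve at Q*: 119.290 − 2.392×13.3276 = 87.4104.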